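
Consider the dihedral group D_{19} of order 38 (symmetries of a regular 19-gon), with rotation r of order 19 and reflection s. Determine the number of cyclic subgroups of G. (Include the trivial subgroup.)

A cyclic subgroup of order d is generated by each of its φ(d) elements of order d, so the cyclic subgroups of order d number (#elements of order d)/φ(d).
Cyclic subgroups by order — order 1: 1; order 2: 19; order 19: 1.
Total: 21.

21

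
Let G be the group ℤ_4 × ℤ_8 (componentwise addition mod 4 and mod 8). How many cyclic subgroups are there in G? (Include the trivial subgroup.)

Group the elements of G by the cyclic subgroup they generate; each cyclic subgroup of order d accounts for φ(d) elements.
Cyclic subgroups by order — order 1: 1; order 2: 3; order 4: 6; order 8: 4.
Total: 14.

14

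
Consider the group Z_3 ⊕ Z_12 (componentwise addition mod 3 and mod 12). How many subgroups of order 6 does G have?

|G| = 36 and 6 | 36, so subgroups of order 6 are possible by Lagrange.
The subgroups of order 6 are: {(0,0), (0,2), (0,4), (0,6), (0,8), (0,10)}; {(0,0), (0,6), (1,0), (1,6), (2,0), (2,6)}; {(0,0), (0,6), (1,4), (1,10), (2,2), (2,8)}; {(0,0), (0,6), (1,2), (1,8), (2,4), (2,10)}.
So G has 4 subgroups of order 6.

4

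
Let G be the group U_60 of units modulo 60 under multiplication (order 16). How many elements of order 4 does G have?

The elements of order 4 are: 7, 13, 17, 23, 37, 43, 47, 53.
That's 8.

8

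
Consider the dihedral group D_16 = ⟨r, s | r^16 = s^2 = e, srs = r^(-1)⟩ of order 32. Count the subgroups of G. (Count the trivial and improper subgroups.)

36

|G| = 32, so by Lagrange every subgroup order divides 32. Divisors: 1, 2, 4, 8, 16, 32.
Subgroups by order — order 1: 1; order 2: 17; order 4: 9; order 8: 5; order 16: 3; order 32: 1.
Total: 1 + 17 + 9 + 5 + 3 + 1 = 36.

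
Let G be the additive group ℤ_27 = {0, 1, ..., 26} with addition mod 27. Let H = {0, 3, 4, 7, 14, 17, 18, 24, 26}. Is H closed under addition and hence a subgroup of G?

No

4 ∈ H but its inverse 23 ∉ H, so H is not a subgroup.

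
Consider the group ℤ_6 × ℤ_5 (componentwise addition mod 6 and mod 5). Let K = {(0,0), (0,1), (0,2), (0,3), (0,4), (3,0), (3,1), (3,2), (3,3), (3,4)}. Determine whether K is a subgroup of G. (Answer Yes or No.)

Yes

|K| = 10 divides |G| = 30, consistent with Lagrange.
K contains the identity, every element's inverse is in K, and K is closed under +: it is a subgroup.
In fact K = ⟨(3,4)⟩.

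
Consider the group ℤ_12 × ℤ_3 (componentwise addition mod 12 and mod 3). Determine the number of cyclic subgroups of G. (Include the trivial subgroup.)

15

Group the elements of G by the cyclic subgroup they generate; each cyclic subgroup of order d accounts for φ(d) elements.
Cyclic subgroups by order — order 1: 1; order 2: 1; order 3: 4; order 4: 1; order 6: 4; order 12: 4.
Total: 15.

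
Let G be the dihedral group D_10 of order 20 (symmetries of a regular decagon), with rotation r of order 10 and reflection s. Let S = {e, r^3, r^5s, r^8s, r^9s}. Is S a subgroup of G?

r^3 ∈ S but its inverse r^7 ∉ S, so S is not a subgroup.

No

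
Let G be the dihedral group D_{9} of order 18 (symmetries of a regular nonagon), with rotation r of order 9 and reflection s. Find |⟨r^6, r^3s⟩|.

6

|⟨r^6⟩| = 3 and |⟨r^3s⟩| = 2, so |H| is a multiple of lcm(3, 2) = 6 and divides |G| = 18.
Closing under the operation: H = {e, r^3, r^6, s, r^3s, r^6s}, so |H| = 6.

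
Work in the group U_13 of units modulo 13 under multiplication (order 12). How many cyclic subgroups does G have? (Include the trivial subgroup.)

6

Group the elements of G by the cyclic subgroup they generate; each cyclic subgroup of order d accounts for φ(d) elements.
Cyclic subgroups by order — order 1: 1; order 2: 1; order 3: 1; order 4: 1; order 6: 1; order 12: 1.
Total: 6.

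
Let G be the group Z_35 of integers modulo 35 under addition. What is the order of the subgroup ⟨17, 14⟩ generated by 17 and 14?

35

|⟨17⟩| = 35 and |⟨14⟩| = 5, so |H| is a multiple of lcm(35, 5) = 35 and divides |G| = 35.
Closing {17, 14} under the group operation gives all of G, so |H| = 35.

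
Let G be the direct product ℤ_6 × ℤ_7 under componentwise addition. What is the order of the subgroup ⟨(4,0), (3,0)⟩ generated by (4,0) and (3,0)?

|⟨(4,0)⟩| = 3 and |⟨(3,0)⟩| = 2, so |H| is a multiple of lcm(3, 2) = 6 and divides |G| = 42.
Closing under the operation: H = {(0,0), (1,0), (2,0), (3,0), (4,0), (5,0)}, so |H| = 6.

6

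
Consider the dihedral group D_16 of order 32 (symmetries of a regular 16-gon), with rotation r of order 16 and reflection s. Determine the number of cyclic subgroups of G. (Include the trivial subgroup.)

A cyclic subgroup of order d is generated by each of its φ(d) elements of order d, so the cyclic subgroups of order d number (#elements of order d)/φ(d).
Cyclic subgroups by order — order 1: 1; order 2: 17; order 4: 1; order 8: 1; order 16: 1.
Total: 21.

21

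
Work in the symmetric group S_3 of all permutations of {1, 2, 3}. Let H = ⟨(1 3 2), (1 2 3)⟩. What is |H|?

|⟨(1 3 2)⟩| = 3 and |⟨(1 2 3)⟩| = 3, so |H| is a multiple of lcm(3, 3) = 3 and divides |G| = 6.
Closing under the operation: H = {e, (1 2 3), (1 3 2)}, so |H| = 3.

3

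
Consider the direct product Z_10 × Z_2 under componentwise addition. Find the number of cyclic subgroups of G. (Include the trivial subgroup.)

Each element a generates a cyclic subgroup ⟨a⟩; distinct elements may generate the same one (a cyclic group of order d has φ(d) generators).
Cyclic subgroups by order — order 1: 1; order 2: 3; order 5: 1; order 10: 3.
Total: 8.

8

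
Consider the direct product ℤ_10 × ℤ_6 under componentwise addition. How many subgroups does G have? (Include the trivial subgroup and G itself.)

20

|G| = 60, so by Lagrange every subgroup order divides 60. Divisors: 1, 2, 3, 4, 5, 6, 10, 12, 15, 20, 30, 60.
Subgroups by order — order 1: 1; order 2: 3; order 3: 1; order 4: 1; order 5: 1; order 6: 3; order 10: 3; order 12: 1; order 15: 1; order 20: 1; order 30: 3; order 60: 1.
Total: 1 + 3 + 1 + 1 + 1 + 3 + 3 + 1 + 1 + 1 + 3 + 1 = 20.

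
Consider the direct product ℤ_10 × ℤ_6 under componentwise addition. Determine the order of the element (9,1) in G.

30

The order of (9,1) in Z_10 × Z_6 is lcm(ord(9) in Z_10, ord(1) in Z_6).
ord(9) = 10 and ord(1) = 6, so |⟨(9,1)⟩| = lcm(10, 6) = 30.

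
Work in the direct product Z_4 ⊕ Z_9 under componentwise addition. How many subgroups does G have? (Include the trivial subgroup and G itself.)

|G| = 36, so by Lagrange every subgroup order divides 36. Divisors: 1, 2, 3, 4, 6, 9, 12, 18, 36.
Subgroups by order — order 1: 1; order 2: 1; order 3: 1; order 4: 1; order 6: 1; order 9: 1; order 12: 1; order 18: 1; order 36: 1.
Total: 1 + 1 + 1 + 1 + 1 + 1 + 1 + 1 + 1 = 9.

9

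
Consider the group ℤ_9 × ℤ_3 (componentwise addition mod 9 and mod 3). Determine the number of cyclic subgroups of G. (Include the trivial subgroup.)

8

A cyclic subgroup of order d is generated by each of its φ(d) elements of order d, so the cyclic subgroups of order d number (#elements of order d)/φ(d).
Cyclic subgroups by order — order 1: 1; order 3: 4; order 9: 3.
Total: 8.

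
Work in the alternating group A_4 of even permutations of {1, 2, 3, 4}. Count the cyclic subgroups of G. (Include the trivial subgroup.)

Group the elements of G by the cyclic subgroup they generate; each cyclic subgroup of order d accounts for φ(d) elements.
Cyclic subgroups by order — order 1: 1; order 2: 3; order 3: 4.
Total: 8.

8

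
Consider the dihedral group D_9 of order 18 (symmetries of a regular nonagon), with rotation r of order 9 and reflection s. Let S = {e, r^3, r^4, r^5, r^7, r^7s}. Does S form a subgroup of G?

No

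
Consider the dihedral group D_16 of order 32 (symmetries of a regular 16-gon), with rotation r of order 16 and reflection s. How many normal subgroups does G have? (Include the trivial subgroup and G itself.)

8

G has 36 subgroups. Checking conjugation-invariance by order — order 1: 1/1 normal; order 2: 1/17 normal; order 4: 1/9 normal; order 8: 1/5 normal; order 16: 3/3 normal; order 32: 1/1 normal.
Total normal subgroups: 8.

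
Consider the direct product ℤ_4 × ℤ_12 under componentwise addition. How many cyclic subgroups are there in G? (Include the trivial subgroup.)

20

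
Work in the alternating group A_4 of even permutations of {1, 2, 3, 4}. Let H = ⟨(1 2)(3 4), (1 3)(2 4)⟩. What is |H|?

|⟨(1 2)(3 4)⟩| = 2 and |⟨(1 3)(2 4)⟩| = 2, so |H| is a multiple of lcm(2, 2) = 2 and divides |G| = 12.
Closing under the operation: H = {e, (1 2)(3 4), (1 3)(2 4), (1 4)(2 3)}, so |H| = 4.

4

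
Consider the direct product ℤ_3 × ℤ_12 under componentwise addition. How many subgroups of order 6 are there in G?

4

|G| = 36 and 6 | 36, so subgroups of order 6 are possible by Lagrange.
The subgroups of order 6 are: {(0,0), (0,2), (0,4), (0,6), (0,8), (0,10)}; {(0,0), (0,6), (1,0), (1,6), (2,0), (2,6)}; {(0,0), (0,6), (1,4), (1,10), (2,2), (2,8)}; {(0,0), (0,6), (1,2), (1,8), (2,4), (2,10)}.
So G has 4 subgroups of order 6.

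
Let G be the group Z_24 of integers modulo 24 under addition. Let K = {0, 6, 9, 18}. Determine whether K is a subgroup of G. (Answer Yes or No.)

No

9 ∈ K but its inverse 15 ∉ K, so K is not a subgroup.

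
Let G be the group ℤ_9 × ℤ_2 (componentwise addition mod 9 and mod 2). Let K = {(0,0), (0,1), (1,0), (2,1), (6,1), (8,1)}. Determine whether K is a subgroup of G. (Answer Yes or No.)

No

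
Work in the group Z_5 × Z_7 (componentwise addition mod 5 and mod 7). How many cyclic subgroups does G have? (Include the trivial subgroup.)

4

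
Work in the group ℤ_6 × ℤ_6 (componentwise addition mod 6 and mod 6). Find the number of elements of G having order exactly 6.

24

An element (a,b) has order lcm(ord(a), ord(b)); count pairs with lcm equal to 6.
Enumerating gives 24 such elements.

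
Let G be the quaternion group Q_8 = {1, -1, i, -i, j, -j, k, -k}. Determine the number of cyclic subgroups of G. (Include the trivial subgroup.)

5

A cyclic subgroup of order d is generated by each of its φ(d) elements of order d, so the cyclic subgroups of order d number (#elements of order d)/φ(d).
Cyclic subgroups by order — order 1: 1; order 2: 1; order 4: 3.
Total: 5.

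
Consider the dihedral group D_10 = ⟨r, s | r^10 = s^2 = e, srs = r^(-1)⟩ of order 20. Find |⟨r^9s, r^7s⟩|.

10

|⟨r^9s⟩| = 2 and |⟨r^7s⟩| = 2, so |H| is a multiple of lcm(2, 2) = 2 and divides |G| = 20.
Closing under the operation: H = {e, r^2, r^4, r^6, r^8, rs, r^3s, r^5s, r^7s, r^9s}, so |H| = 10.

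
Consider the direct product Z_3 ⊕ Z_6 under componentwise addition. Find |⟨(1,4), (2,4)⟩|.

9

|⟨(1,4)⟩| = 3 and |⟨(2,4)⟩| = 3, so |H| is a multiple of lcm(3, 3) = 3 and divides |G| = 18.
Closing under the operation: H = {(0,0), (0,2), (0,4), (1,0), (1,2), (1,4), (2,0), (2,2), (2,4)}, so |H| = 9.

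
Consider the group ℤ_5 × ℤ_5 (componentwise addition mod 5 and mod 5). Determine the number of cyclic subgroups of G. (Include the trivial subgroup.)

Each element a generates a cyclic subgroup ⟨a⟩; distinct elements may generate the same one (a cyclic group of order d has φ(d) generators).
Cyclic subgroups by order — order 1: 1; order 5: 6.
Total: 7.

7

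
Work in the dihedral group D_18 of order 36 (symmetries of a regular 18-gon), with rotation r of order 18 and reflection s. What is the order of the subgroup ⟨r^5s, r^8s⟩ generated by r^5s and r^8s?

12

|⟨r^5s⟩| = 2 and |⟨r^8s⟩| = 2, so |H| is a multiple of lcm(2, 2) = 2 and divides |G| = 36.
Closing under the operation: H = {e, r^3, r^6, r^9, r^12, r^15, r^2s, r^5s, r^8s, r^11s, r^14s, r^17s}, so |H| = 12.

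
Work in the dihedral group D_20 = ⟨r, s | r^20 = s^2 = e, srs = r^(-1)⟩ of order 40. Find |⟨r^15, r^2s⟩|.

8

|⟨r^15⟩| = 4 and |⟨r^2s⟩| = 2, so |H| is a multiple of lcm(4, 2) = 4 and divides |G| = 40.
Closing under the operation: H = {e, r^5, r^10, r^15, r^2s, r^7s, r^12s, r^17s}, so |H| = 8.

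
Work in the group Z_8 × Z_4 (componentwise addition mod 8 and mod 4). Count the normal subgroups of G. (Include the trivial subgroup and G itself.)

G is abelian, so every subgroup is normal.
G has 22 subgroups in total, hence 22 normal subgroups.

22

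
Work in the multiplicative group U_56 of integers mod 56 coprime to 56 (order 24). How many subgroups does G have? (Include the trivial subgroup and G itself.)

|G| = 24, so by Lagrange every subgroup order divides 24. Divisors: 1, 2, 3, 4, 6, 8, 12, 24.
Subgroups by order — order 1: 1; order 2: 7; order 3: 1; order 4: 7; order 6: 7; order 8: 1; order 12: 7; order 24: 1.
Total: 1 + 7 + 1 + 7 + 7 + 1 + 7 + 1 = 32.

32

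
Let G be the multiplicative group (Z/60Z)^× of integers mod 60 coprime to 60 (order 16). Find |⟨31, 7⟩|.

|⟨31⟩| = 2 and |⟨7⟩| = 4, so |H| is a multiple of lcm(2, 4) = 4 and divides |G| = 16.
Closing under the operation: H = {1, 7, 13, 19, 31, 37, 43, 49}, so |H| = 8.

8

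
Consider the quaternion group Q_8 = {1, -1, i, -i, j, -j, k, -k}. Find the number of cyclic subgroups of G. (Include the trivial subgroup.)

Each element a generates a cyclic subgroup ⟨a⟩; distinct elements may generate the same one (a cyclic group of order d has φ(d) generators).
Cyclic subgroups by order — order 1: 1; order 2: 1; order 4: 3.
Total: 5.

5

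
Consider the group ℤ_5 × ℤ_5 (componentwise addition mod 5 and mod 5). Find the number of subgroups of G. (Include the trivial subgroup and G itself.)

8

|G| = 25, so by Lagrange every subgroup order divides 25. Divisors: 1, 5, 25.
Subgroups by order — order 1: 1; order 5: 6; order 25: 1.
Total: 1 + 6 + 1 = 8.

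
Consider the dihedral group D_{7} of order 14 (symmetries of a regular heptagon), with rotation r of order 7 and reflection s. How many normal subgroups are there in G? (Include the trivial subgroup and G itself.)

G has 10 subgroups. Checking conjugation-invariance by order — order 1: 1/1 normal; order 2: 0/7 normal; order 7: 1/1 normal; order 14: 1/1 normal.
Total normal subgroups: 3.

3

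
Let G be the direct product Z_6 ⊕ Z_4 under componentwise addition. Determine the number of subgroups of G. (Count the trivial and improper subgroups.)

|G| = 24, so by Lagrange every subgroup order divides 24. Divisors: 1, 2, 3, 4, 6, 8, 12, 24.
Subgroups by order — order 1: 1; order 2: 3; order 3: 1; order 4: 3; order 6: 3; order 8: 1; order 12: 3; order 24: 1.
Total: 1 + 3 + 1 + 3 + 3 + 1 + 3 + 1 = 16.

16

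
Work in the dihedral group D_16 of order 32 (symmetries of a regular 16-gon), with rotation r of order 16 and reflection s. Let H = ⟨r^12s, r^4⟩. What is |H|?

|⟨r^12s⟩| = 2 and |⟨r^4⟩| = 4, so |H| is a multiple of lcm(2, 4) = 4 and divides |G| = 32.
Closing under the operation: H = {e, r^4, r^8, r^12, s, r^4s, r^8s, r^12s}, so |H| = 8.

8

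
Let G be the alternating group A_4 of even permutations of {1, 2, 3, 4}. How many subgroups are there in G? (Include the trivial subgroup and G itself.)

|G| = 12, so by Lagrange every subgroup order divides 12. Divisors: 1, 2, 3, 4, 6, 12.
Subgroups by order — order 1: 1; order 2: 3; order 3: 4; order 4: 1; order 6: 0; order 12: 1.
Total: 1 + 3 + 4 + 1 + 0 + 1 = 10.

10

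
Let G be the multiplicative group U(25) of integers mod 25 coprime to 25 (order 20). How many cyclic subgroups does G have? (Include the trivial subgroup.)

Each element a generates a cyclic subgroup ⟨a⟩; distinct elements may generate the same one (a cyclic group of order d has φ(d) generators).
Cyclic subgroups by order — order 1: 1; order 2: 1; order 4: 1; order 5: 1; order 10: 1; order 20: 1.
Total: 6.

6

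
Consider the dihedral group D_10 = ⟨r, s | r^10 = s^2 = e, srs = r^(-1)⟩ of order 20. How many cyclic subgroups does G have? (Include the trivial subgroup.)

14

Group the elements of G by the cyclic subgroup they generate; each cyclic subgroup of order d accounts for φ(d) elements.
Cyclic subgroups by order — order 1: 1; order 2: 11; order 5: 1; order 10: 1.
Total: 14.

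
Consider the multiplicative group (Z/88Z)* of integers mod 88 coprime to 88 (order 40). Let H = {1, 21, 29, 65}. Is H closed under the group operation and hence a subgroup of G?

No

29 ∈ H but its inverse 85 ∉ H, so H is not a subgroup.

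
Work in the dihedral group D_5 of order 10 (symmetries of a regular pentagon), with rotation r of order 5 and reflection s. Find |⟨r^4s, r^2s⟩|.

10

|⟨r^4s⟩| = 2 and |⟨r^2s⟩| = 2, so |H| is a multiple of lcm(2, 2) = 2 and divides |G| = 10.
Closing {r^4s, r^2s} under the group operation gives all of G, so |H| = 10.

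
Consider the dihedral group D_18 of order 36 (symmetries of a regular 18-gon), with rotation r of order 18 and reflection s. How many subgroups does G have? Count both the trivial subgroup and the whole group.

|G| = 36, so by Lagrange every subgroup order divides 36. Divisors: 1, 2, 3, 4, 6, 9, 12, 18, 36.
Subgroups by order — order 1: 1; order 2: 19; order 3: 1; order 4: 9; order 6: 7; order 9: 1; order 12: 3; order 18: 3; order 36: 1.
Total: 1 + 19 + 1 + 9 + 7 + 1 + 3 + 3 + 1 = 45.

45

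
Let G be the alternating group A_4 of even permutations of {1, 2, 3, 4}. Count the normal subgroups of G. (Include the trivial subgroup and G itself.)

3

G has 10 subgroups. Checking conjugation-invariance by order — order 1: 1/1 normal; order 2: 0/3 normal; order 3: 0/4 normal; order 4: 1/1 normal; order 12: 1/1 normal.
Total normal subgroups: 3.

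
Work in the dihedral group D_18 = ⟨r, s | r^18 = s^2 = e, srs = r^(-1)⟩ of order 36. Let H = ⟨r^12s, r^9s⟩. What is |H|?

|⟨r^12s⟩| = 2 and |⟨r^9s⟩| = 2, so |H| is a multiple of lcm(2, 2) = 2 and divides |G| = 36.
Closing under the operation: H = {e, r^3, r^6, r^9, r^12, r^15, s, r^3s, r^6s, r^9s, r^12s, r^15s}, so |H| = 12.

12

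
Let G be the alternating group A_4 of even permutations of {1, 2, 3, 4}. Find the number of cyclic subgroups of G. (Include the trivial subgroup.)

Group the elements of G by the cyclic subgroup they generate; each cyclic subgroup of order d accounts for φ(d) elements.
Cyclic subgroups by order — order 1: 1; order 2: 3; order 3: 4.
Total: 8.

8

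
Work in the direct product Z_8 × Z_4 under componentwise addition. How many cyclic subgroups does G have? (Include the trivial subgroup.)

Group the elements of G by the cyclic subgroup they generate; each cyclic subgroup of order d accounts for φ(d) elements.
Cyclic subgroups by order — order 1: 1; order 2: 3; order 4: 6; order 8: 4.
Total: 14.

14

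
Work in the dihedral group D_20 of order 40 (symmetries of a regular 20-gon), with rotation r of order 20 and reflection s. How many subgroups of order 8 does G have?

|G| = 40 and 8 | 40, so subgroups of order 8 are possible by Lagrange.
The subgroups of order 8 are: {e, r^5, r^10, r^15, s, r^5s, r^10s, r^15s}; {e, r^5, r^10, r^15, rs, r^6s, r^11s, r^16s}; {e, r^5, r^10, r^15, r^2s, r^7s, r^12s, r^17s}; {e, r^5, r^10, r^15, r^3s, r^8s, r^13s, r^18s}; … (5 in all).
So G has 5 subgroups of order 8.

5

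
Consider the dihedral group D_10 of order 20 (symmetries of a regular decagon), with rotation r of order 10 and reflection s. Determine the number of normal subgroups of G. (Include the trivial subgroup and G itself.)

7

G has 22 subgroups. Checking conjugation-invariance by order — order 1: 1/1 normal; order 2: 1/11 normal; order 4: 0/5 normal; order 5: 1/1 normal; order 10: 3/3 normal; order 20: 1/1 normal.
Total normal subgroups: 7.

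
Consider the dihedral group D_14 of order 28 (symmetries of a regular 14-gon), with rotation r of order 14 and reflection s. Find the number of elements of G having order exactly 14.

6

The elements of order 14 are: r, r^3, r^5, r^9, r^11, r^13.
That's 6.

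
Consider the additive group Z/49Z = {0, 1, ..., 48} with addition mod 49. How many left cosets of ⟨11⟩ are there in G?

1

|⟨11⟩| = 49 and |G| = 49.
By Lagrange, [G : H] = |G|/|H| = 49/49 = 1.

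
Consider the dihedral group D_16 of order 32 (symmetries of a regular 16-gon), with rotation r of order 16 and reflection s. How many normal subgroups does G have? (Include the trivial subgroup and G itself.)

8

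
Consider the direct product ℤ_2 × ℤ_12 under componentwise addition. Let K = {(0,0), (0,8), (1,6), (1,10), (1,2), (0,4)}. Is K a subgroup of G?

Yes

|K| = 6 divides |G| = 24, consistent with Lagrange.
K contains the identity, every element's inverse is in K, and K is closed under +: it is a subgroup.
In fact K = ⟨(1,2)⟩.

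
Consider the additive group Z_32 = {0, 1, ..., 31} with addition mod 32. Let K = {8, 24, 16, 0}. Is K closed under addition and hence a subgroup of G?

Yes

|K| = 4 divides |G| = 32, consistent with Lagrange.
K contains the identity, every element's inverse is in K, and K is closed under +: it is a subgroup.
In fact K = ⟨8⟩.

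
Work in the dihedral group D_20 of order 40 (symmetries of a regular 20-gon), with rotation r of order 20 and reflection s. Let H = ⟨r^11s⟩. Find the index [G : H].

20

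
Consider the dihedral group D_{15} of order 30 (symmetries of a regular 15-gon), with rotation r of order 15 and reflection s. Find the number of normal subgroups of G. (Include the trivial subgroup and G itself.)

5

G has 28 subgroups. Checking conjugation-invariance by order — order 1: 1/1 normal; order 2: 0/15 normal; order 3: 1/1 normal; order 5: 1/1 normal; order 6: 0/5 normal; order 10: 0/3 normal; order 15: 1/1 normal; order 30: 1/1 normal.
Total normal subgroups: 5.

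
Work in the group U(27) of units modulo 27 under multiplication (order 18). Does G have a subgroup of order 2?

2 | 18. A subgroup of order 2 is {1, 26}.

Yes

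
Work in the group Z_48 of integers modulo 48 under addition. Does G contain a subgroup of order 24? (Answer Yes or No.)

24 | 48. A subgroup of order 24 is {0, 2, 4, 6, 8, 10, 12, 14, 16, 18, 20, 22, 24, 26, 28, 30, 32, 34, 36, 38, 40, 42, 44, 46}.

Yes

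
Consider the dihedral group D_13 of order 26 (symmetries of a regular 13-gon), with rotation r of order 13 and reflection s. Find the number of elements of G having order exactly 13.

12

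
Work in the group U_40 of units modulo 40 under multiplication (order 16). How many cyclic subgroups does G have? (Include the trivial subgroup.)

Group the elements of G by the cyclic subgroup they generate; each cyclic subgroup of order d accounts for φ(d) elements.
Cyclic subgroups by order — order 1: 1; order 2: 7; order 4: 4.
Total: 12.

12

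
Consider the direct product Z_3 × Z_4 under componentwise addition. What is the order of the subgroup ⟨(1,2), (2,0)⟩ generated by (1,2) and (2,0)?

6

|⟨(1,2)⟩| = 6 and |⟨(2,0)⟩| = 3, so |H| is a multiple of lcm(6, 3) = 6 and divides |G| = 12.
Closing under the operation: H = {(0,0), (0,2), (1,0), (1,2), (2,0), (2,2)}, so |H| = 6.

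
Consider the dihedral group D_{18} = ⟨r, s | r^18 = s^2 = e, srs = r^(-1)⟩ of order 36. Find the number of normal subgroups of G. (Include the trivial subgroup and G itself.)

9

G has 45 subgroups. Checking conjugation-invariance by order — order 1: 1/1 normal; order 2: 1/19 normal; order 3: 1/1 normal; order 4: 0/9 normal; order 6: 1/7 normal; order 9: 1/1 normal; order 12: 0/3 normal; order 18: 3/3 normal; order 36: 1/1 normal.
Total normal subgroups: 9.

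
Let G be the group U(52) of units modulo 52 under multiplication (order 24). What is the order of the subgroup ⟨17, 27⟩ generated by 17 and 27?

|⟨17⟩| = 6 and |⟨27⟩| = 2, so |H| is a multiple of lcm(6, 2) = 6 and divides |G| = 24.
Closing under the operation: H = {1, 3, 9, 17, 23, 25, 27, 29, 35, 43, 49, 51}, so |H| = 12.

12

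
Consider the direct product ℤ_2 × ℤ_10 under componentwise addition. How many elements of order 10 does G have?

12

An element (a,b) has order lcm(ord(a), ord(b)); count pairs with lcm equal to 10.
Enumerating gives 12 such elements.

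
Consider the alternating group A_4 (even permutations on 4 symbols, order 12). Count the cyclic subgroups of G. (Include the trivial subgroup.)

8

A cyclic subgroup of order d is generated by each of its φ(d) elements of order d, so the cyclic subgroups of order d number (#elements of order d)/φ(d).
Cyclic subgroups by order — order 1: 1; order 2: 3; order 3: 4.
Total: 8.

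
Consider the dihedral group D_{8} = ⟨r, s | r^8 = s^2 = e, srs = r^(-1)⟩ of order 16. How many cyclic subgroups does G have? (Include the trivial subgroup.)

A cyclic subgroup of order d is generated by each of its φ(d) elements of order d, so the cyclic subgroups of order d number (#elements of order d)/φ(d).
Cyclic subgroups by order — order 1: 1; order 2: 9; order 4: 1; order 8: 1.
Total: 12.

12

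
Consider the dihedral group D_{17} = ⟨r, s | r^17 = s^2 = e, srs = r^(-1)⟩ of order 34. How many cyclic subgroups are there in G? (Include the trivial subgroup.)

19

A cyclic subgroup of order d is generated by each of its φ(d) elements of order d, so the cyclic subgroups of order d number (#elements of order d)/φ(d).
Cyclic subgroups by order — order 1: 1; order 2: 17; order 17: 1.
Total: 19.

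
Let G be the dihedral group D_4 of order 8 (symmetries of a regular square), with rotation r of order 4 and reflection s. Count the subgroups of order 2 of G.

|G| = 8 and 2 | 8, so subgroups of order 2 are possible by Lagrange.
The subgroups of order 2 are: {e, r^2}; {e, r^2s}; {e, r^3s}; {e, rs}; … (5 in all).
So G has 5 subgroups of order 2.

5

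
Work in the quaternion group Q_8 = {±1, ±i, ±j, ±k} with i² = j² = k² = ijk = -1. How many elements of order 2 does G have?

1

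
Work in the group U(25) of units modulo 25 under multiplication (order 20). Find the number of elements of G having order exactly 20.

8

The elements of order 20 are: 2, 3, 8, 12, 13, 17, 22, 23.
That's 8.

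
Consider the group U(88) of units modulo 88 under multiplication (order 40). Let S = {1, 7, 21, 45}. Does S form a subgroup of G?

7 ∈ S but its inverse 63 ∉ S, so S is not a subgroup.

No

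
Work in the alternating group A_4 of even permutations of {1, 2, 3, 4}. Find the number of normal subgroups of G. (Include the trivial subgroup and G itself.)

G has 10 subgroups. Checking conjugation-invariance by order — order 1: 1/1 normal; order 2: 0/3 normal; order 3: 0/4 normal; order 4: 1/1 normal; order 12: 1/1 normal.
Total normal subgroups: 3.

3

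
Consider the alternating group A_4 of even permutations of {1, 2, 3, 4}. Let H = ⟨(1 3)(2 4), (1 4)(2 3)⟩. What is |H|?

4

|⟨(1 3)(2 4)⟩| = 2 and |⟨(1 4)(2 3)⟩| = 2, so |H| is a multiple of lcm(2, 2) = 2 and divides |G| = 12.
Closing under the operation: H = {e, (1 2)(3 4), (1 3)(2 4), (1 4)(2 3)}, so |H| = 4.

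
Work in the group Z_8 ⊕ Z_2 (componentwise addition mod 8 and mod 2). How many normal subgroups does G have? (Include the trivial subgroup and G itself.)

11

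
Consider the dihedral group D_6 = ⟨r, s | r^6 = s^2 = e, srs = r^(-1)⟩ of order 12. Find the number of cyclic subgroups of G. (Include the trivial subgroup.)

10

Group the elements of G by the cyclic subgroup they generate; each cyclic subgroup of order d accounts for φ(d) elements.
Cyclic subgroups by order — order 1: 1; order 2: 7; order 3: 1; order 6: 1.
Total: 10.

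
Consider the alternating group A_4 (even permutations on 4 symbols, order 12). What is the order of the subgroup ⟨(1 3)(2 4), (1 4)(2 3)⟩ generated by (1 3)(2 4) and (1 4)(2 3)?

|⟨(1 3)(2 4)⟩| = 2 and |⟨(1 4)(2 3)⟩| = 2, so |H| is a multiple of lcm(2, 2) = 2 and divides |G| = 12.
Closing under the operation: H = {e, (1 2)(3 4), (1 3)(2 4), (1 4)(2 3)}, so |H| = 4.

4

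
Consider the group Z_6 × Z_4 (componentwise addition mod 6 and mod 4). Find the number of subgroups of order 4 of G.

3

|G| = 24 and 4 | 24, so subgroups of order 4 are possible by Lagrange.
The subgroups of order 4 are: {(0,0), (0,1), (0,2), (0,3)}; {(0,0), (0,2), (3,0), (3,2)}; {(0,0), (0,2), (3,1), (3,3)}.
So G has 3 subgroups of order 4.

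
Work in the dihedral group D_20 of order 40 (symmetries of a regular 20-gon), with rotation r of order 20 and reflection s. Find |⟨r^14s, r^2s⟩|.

10

|⟨r^14s⟩| = 2 and |⟨r^2s⟩| = 2, so |H| is a multiple of lcm(2, 2) = 2 and divides |G| = 40.
Closing under the operation: H = {e, r^4, r^8, r^12, r^16, r^2s, r^6s, r^10s, r^14s, r^18s}, so |H| = 10.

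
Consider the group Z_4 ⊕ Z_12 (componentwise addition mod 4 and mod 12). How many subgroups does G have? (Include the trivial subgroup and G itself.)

|G| = 48, so by Lagrange every subgroup order divides 48. Divisors: 1, 2, 3, 4, 6, 8, 12, 16, 24, 48.
Subgroups by order — order 1: 1; order 2: 3; order 3: 1; order 4: 7; order 6: 3; order 8: 3; order 12: 7; order 16: 1; order 24: 3; order 48: 1.
Total: 1 + 3 + 1 + 7 + 3 + 3 + 7 + 1 + 3 + 1 = 30.

30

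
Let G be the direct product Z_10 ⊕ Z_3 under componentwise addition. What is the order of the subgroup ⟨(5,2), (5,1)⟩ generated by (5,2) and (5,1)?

|⟨(5,2)⟩| = 6 and |⟨(5,1)⟩| = 6, so |H| is a multiple of lcm(6, 6) = 6 and divides |G| = 30.
Closing under the operation: H = {(0,0), (0,1), (0,2), (5,0), (5,1), (5,2)}, so |H| = 6.

6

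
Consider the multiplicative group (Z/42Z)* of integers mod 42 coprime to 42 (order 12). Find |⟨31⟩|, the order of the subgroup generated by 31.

Compute successive powers of 31 mod 42: 31, 37, 13, 25, 19, 1; 31^6 ≡ 1 (mod 42).
So |⟨31⟩| = 6.

6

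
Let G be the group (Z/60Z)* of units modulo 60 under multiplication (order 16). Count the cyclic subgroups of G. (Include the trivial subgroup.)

12

A cyclic subgroup of order d is generated by each of its φ(d) elements of order d, so the cyclic subgroups of order d number (#elements of order d)/φ(d).
Cyclic subgroups by order — order 1: 1; order 2: 7; order 4: 4.
Total: 12.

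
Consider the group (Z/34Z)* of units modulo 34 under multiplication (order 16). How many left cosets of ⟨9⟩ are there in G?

2

|⟨9⟩| = 8 and |G| = 16.
By Lagrange, [G : H] = |G|/|H| = 16/8 = 2.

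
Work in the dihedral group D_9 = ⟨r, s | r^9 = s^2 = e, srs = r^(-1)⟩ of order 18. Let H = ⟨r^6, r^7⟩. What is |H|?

|⟨r^6⟩| = 3 and |⟨r^7⟩| = 9, so |H| is a multiple of lcm(3, 9) = 9 and divides |G| = 18.
Closing under the operation: H = {e, r, r^2, r^3, r^4, r^5, r^6, r^7, r^8}, so |H| = 9.

9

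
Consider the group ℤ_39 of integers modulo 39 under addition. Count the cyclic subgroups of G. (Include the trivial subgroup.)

4

Each element a generates a cyclic subgroup ⟨a⟩; distinct elements may generate the same one (a cyclic group of order d has φ(d) generators).
Cyclic subgroups by order — order 1: 1; order 3: 1; order 13: 1; order 39: 1.
Total: 4.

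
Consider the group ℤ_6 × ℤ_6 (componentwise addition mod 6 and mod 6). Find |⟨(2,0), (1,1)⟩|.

18

|⟨(2,0)⟩| = 3 and |⟨(1,1)⟩| = 6, so |H| is a multiple of lcm(3, 6) = 6 and divides |G| = 36.
Closing under the operation: H = {(0,0), (0,2), (0,4), (1,1), (1,3), (1,5), (2,0), (2,2), (2,4), (3,1), (3,3), (3,5), (4,0), (4,2), (4,4), (5,1), (5,3), (5,5)}, so |H| = 18.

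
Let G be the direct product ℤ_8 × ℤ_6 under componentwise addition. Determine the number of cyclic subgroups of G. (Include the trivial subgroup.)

16

A cyclic subgroup of order d is generated by each of its φ(d) elements of order d, so the cyclic subgroups of order d number (#elements of order d)/φ(d).
Cyclic subgroups by order — order 1: 1; order 2: 3; order 3: 1; order 4: 2; order 6: 3; order 8: 2; order 12: 2; order 24: 2.
Total: 16.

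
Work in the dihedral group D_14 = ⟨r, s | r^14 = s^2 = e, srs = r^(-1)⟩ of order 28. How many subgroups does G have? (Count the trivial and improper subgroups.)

|G| = 28, so by Lagrange every subgroup order divides 28. Divisors: 1, 2, 4, 7, 14, 28.
Subgroups by order — order 1: 1; order 2: 15; order 4: 7; order 7: 1; order 14: 3; order 28: 1.
Total: 1 + 15 + 7 + 1 + 3 + 1 = 28.

28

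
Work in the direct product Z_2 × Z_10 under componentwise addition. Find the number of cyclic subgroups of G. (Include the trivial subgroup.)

8

A cyclic subgroup of order d is generated by each of its φ(d) elements of order d, so the cyclic subgroups of order d number (#elements of order d)/φ(d).
Cyclic subgroups by order — order 1: 1; order 2: 3; order 5: 1; order 10: 3.
Total: 8.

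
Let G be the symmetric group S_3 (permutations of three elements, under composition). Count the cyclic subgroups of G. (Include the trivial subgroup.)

5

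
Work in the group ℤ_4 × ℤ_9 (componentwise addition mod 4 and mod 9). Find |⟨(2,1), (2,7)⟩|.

|⟨(2,1)⟩| = 18 and |⟨(2,7)⟩| = 18, so |H| is a multiple of lcm(18, 18) = 18 and divides |G| = 36.
Closing under the operation: H = {(0,0), (0,1), (0,2), (0,3), (0,4), (0,5), (0,6), (0,7), (0,8), (2,0), (2,1), (2,2), (2,3), (2,4), (2,5), (2,6), (2,7), (2,8)}, so |H| = 18.

18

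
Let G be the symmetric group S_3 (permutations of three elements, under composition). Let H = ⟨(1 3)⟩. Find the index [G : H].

3

|⟨(1 3)⟩| = 2 and |G| = 6.
By Lagrange, [G : H] = |G|/|H| = 6/2 = 3.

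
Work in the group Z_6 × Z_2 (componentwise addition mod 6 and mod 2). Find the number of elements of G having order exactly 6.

An element (a,b) has order lcm(ord(a), ord(b)); count pairs with lcm equal to 6.
Enumerating gives 6 such elements.

6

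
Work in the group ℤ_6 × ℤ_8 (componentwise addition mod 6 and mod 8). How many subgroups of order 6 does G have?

3

|G| = 48 and 6 | 48, so subgroups of order 6 are possible by Lagrange.
The subgroups of order 6 are: {(0,0), (0,4), (2,0), (2,4), (4,0), (4,4)}; {(0,0), (1,0), (2,0), (3,0), (4,0), (5,0)}; {(0,0), (1,4), (2,0), (3,4), (4,0), (5,4)}.
So G has 3 subgroups of order 6.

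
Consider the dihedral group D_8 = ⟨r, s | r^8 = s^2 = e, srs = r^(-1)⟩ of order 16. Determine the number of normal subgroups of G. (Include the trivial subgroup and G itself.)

G has 19 subgroups. Checking conjugation-invariance by order — order 1: 1/1 normal; order 2: 1/9 normal; order 4: 1/5 normal; order 8: 3/3 normal; order 16: 1/1 normal.
Total normal subgroups: 7.

7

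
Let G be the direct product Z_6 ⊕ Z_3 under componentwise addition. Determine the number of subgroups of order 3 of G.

4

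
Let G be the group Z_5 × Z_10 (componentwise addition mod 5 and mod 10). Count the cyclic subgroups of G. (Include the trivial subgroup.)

14

Each element a generates a cyclic subgroup ⟨a⟩; distinct elements may generate the same one (a cyclic group of order d has φ(d) generators).
Cyclic subgroups by order — order 1: 1; order 2: 1; order 5: 6; order 10: 6.
Total: 14.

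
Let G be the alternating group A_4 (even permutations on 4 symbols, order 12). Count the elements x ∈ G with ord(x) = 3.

The elements of order 3 are: (2 3 4), (2 4 3), (1 2 3), (1 2 4), (1 3 2), (1 3 4), (1 4 2), (1 4 3).
That's 8.

8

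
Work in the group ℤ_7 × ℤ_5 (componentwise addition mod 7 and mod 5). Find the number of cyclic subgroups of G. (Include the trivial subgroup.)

Group the elements of G by the cyclic subgroup they generate; each cyclic subgroup of order d accounts for φ(d) elements.
Cyclic subgroups by order — order 1: 1; order 5: 1; order 7: 1; order 35: 1.
Total: 4.

4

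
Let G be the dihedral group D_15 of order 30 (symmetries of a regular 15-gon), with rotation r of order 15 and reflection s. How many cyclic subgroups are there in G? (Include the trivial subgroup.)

19

Group the elements of G by the cyclic subgroup they generate; each cyclic subgroup of order d accounts for φ(d) elements.
Cyclic subgroups by order — order 1: 1; order 2: 15; order 3: 1; order 5: 1; order 15: 1.
Total: 19.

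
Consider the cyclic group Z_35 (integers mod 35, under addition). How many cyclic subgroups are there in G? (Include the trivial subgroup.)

A cyclic subgroup of order d is generated by each of its φ(d) elements of order d, so the cyclic subgroups of order d number (#elements of order d)/φ(d).
Cyclic subgroups by order — order 1: 1; order 5: 1; order 7: 1; order 35: 1.
Total: 4.

4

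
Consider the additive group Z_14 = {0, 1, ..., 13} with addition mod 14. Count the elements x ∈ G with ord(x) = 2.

In a cyclic group of order 14, the number of elements of order d (for d | 14) is φ(d).
φ(2) = 1.

1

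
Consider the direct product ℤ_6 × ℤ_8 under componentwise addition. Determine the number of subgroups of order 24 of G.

3

|G| = 48 and 24 | 48, so subgroups of order 24 are possible by Lagrange.
The subgroups of order 24 are: {(0,0), (0,1), (0,2), (0,3), (0,4), (0,5), (0,6), (0,7), (2,0), (2,1), (2,2), (2,3), (2,4), (2,5), (2,6), (2,7), (4,0), (4,1), (4,2), (4,3), (4,4), (4,5), (4,6), (4,7)}; {(0,0), (0,2), (0,4), (0,6), (1,0), (1,2), (1,4), (1,6), (2,0), (2,2), (2,4), (2,6), (3,0), (3,2), (3,4), (3,6), (4,0), (4,2), (4,4), (4,6), (5,0), (5,2), (5,4), (5,6)}; {(0,0), (0,2), (0,4), (0,6), (1,1), (1,3), (1,5), (1,7), (2,0), (2,2), (2,4), (2,6), (3,1), (3,3), (3,5), (3,7), (4,0), (4,2), (4,4), (4,6), (5,1), (5,3), (5,5), (5,7)}.
So G has 3 subgroups of order 24.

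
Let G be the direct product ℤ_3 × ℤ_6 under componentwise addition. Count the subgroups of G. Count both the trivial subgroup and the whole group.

12

|G| = 18, so by Lagrange every subgroup order divides 18. Divisors: 1, 2, 3, 6, 9, 18.
Subgroups by order — order 1: 1; order 2: 1; order 3: 4; order 6: 4; order 9: 1; order 18: 1.
Total: 1 + 1 + 4 + 4 + 1 + 1 = 12.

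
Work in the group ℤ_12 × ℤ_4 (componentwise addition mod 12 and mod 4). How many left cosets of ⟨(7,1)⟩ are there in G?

|⟨(7,1)⟩| = 12 and |G| = 48.
By Lagrange, [G : H] = |G|/|H| = 48/12 = 4.

4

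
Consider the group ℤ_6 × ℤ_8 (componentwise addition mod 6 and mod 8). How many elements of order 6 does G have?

6

An element (a,b) has order lcm(ord(a), ord(b)); count pairs with lcm equal to 6.
Enumerating gives 6 such elements.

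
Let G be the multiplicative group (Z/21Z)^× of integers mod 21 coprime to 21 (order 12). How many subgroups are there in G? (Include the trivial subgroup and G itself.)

|G| = 12, so by Lagrange every subgroup order divides 12. Divisors: 1, 2, 3, 4, 6, 12.
Subgroups by order — order 1: 1; order 2: 3; order 3: 1; order 4: 1; order 6: 3; order 12: 1.
Total: 1 + 3 + 1 + 1 + 3 + 1 = 10.

10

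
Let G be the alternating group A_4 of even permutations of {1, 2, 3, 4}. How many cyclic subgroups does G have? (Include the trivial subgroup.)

Each element a generates a cyclic subgroup ⟨a⟩; distinct elements may generate the same one (a cyclic group of order d has φ(d) generators).
Cyclic subgroups by order — order 1: 1; order 2: 3; order 3: 4.
Total: 8.

8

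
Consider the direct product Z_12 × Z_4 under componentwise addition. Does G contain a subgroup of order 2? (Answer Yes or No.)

Yes

2 | 48. A subgroup of order 2 is {(0,0), (0,2)}.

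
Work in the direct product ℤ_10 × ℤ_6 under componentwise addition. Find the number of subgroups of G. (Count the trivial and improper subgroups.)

20

|G| = 60, so by Lagrange every subgroup order divides 60. Divisors: 1, 2, 3, 4, 5, 6, 10, 12, 15, 20, 30, 60.
Subgroups by order — order 1: 1; order 2: 3; order 3: 1; order 4: 1; order 5: 1; order 6: 3; order 10: 3; order 12: 1; order 15: 1; order 20: 1; order 30: 3; order 60: 1.
Total: 1 + 3 + 1 + 1 + 1 + 3 + 3 + 1 + 1 + 1 + 3 + 1 = 20.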